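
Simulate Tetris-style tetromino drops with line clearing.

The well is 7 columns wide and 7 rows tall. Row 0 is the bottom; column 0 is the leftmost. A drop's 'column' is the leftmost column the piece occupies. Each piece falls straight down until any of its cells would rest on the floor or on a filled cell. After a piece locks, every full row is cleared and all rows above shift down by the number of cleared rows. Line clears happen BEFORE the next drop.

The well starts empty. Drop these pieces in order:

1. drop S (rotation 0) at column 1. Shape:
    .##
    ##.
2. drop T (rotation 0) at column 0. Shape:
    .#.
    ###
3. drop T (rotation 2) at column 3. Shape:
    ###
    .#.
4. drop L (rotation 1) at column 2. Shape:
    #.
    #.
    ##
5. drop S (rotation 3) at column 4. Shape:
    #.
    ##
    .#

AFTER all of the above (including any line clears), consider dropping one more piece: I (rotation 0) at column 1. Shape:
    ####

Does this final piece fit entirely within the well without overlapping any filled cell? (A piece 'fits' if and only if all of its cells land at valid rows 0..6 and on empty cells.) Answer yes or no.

Drop 1: S rot0 at col 1 lands with bottom-row=0; cleared 0 line(s) (total 0); column heights now [0 1 2 2 0 0 0], max=2
Drop 2: T rot0 at col 0 lands with bottom-row=2; cleared 0 line(s) (total 0); column heights now [3 4 3 2 0 0 0], max=4
Drop 3: T rot2 at col 3 lands with bottom-row=1; cleared 0 line(s) (total 0); column heights now [3 4 3 3 3 3 0], max=4
Drop 4: L rot1 at col 2 lands with bottom-row=3; cleared 0 line(s) (total 0); column heights now [3 4 6 4 3 3 0], max=6
Drop 5: S rot3 at col 4 lands with bottom-row=3; cleared 0 line(s) (total 0); column heights now [3 4 6 4 6 5 0], max=6
Test piece I rot0 at col 1 (width 4): heights before test = [3 4 6 4 6 5 0]; fits = True

Answer: yes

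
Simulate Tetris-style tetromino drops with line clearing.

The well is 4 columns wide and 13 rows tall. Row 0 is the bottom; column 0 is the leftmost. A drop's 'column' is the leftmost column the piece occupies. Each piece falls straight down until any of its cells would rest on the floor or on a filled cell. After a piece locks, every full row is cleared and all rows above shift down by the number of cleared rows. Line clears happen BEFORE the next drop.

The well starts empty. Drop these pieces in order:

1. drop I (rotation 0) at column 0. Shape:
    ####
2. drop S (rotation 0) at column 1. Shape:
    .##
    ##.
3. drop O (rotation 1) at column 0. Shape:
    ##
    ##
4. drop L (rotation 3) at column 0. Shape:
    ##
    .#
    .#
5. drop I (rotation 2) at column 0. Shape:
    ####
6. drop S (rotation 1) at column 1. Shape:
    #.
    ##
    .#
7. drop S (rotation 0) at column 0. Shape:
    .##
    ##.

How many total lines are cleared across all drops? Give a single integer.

Answer: 3

Derivation:
Drop 1: I rot0 at col 0 lands with bottom-row=0; cleared 1 line(s) (total 1); column heights now [0 0 0 0], max=0
Drop 2: S rot0 at col 1 lands with bottom-row=0; cleared 0 line(s) (total 1); column heights now [0 1 2 2], max=2
Drop 3: O rot1 at col 0 lands with bottom-row=1; cleared 1 line(s) (total 2); column heights now [2 2 1 0], max=2
Drop 4: L rot3 at col 0 lands with bottom-row=2; cleared 0 line(s) (total 2); column heights now [5 5 1 0], max=5
Drop 5: I rot2 at col 0 lands with bottom-row=5; cleared 1 line(s) (total 3); column heights now [5 5 1 0], max=5
Drop 6: S rot1 at col 1 lands with bottom-row=4; cleared 0 line(s) (total 3); column heights now [5 7 6 0], max=7
Drop 7: S rot0 at col 0 lands with bottom-row=7; cleared 0 line(s) (total 3); column heights now [8 9 9 0], max=9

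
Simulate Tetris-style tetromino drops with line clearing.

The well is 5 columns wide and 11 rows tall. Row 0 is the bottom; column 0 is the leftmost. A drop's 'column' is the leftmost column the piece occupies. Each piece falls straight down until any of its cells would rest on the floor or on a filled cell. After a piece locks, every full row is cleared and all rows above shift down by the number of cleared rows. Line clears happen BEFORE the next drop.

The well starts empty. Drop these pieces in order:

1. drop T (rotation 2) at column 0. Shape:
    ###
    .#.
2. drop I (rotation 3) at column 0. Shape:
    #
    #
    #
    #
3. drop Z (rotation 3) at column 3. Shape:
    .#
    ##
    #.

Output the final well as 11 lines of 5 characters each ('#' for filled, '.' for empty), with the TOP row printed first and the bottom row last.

Drop 1: T rot2 at col 0 lands with bottom-row=0; cleared 0 line(s) (total 0); column heights now [2 2 2 0 0], max=2
Drop 2: I rot3 at col 0 lands with bottom-row=2; cleared 0 line(s) (total 0); column heights now [6 2 2 0 0], max=6
Drop 3: Z rot3 at col 3 lands with bottom-row=0; cleared 1 line(s) (total 1); column heights now [5 1 0 1 2], max=5

Answer: .....
.....
.....
.....
.....
.....
#....
#....
#....
#...#
.#.#.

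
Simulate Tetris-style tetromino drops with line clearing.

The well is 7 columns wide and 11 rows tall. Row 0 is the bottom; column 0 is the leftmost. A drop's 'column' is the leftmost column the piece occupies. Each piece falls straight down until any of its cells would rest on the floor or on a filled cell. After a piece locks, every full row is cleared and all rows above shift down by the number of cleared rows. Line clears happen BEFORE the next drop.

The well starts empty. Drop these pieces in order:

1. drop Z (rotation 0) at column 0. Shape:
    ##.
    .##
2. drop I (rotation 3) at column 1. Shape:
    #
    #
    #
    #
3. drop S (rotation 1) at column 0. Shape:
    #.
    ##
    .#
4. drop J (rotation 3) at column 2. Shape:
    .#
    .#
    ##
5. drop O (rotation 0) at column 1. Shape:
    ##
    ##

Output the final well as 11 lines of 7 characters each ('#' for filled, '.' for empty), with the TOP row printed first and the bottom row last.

Answer: .......
.##....
###....
##.....
.#.....
.#.....
.#.....
.#.#...
.#.#...
####...
.##....

Derivation:
Drop 1: Z rot0 at col 0 lands with bottom-row=0; cleared 0 line(s) (total 0); column heights now [2 2 1 0 0 0 0], max=2
Drop 2: I rot3 at col 1 lands with bottom-row=2; cleared 0 line(s) (total 0); column heights now [2 6 1 0 0 0 0], max=6
Drop 3: S rot1 at col 0 lands with bottom-row=6; cleared 0 line(s) (total 0); column heights now [9 8 1 0 0 0 0], max=9
Drop 4: J rot3 at col 2 lands with bottom-row=1; cleared 0 line(s) (total 0); column heights now [9 8 2 4 0 0 0], max=9
Drop 5: O rot0 at col 1 lands with bottom-row=8; cleared 0 line(s) (total 0); column heights now [9 10 10 4 0 0 0], max=10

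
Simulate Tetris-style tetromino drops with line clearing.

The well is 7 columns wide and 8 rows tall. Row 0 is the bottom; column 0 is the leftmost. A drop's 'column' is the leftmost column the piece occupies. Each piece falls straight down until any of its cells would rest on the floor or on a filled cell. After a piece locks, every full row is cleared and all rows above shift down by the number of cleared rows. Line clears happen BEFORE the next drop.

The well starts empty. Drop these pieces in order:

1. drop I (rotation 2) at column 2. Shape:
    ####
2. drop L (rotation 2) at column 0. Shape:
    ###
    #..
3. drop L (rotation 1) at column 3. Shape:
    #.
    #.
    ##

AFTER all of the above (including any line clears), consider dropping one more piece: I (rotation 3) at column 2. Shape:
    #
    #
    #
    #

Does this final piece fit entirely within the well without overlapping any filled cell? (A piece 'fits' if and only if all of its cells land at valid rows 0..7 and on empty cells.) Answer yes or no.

Drop 1: I rot2 at col 2 lands with bottom-row=0; cleared 0 line(s) (total 0); column heights now [0 0 1 1 1 1 0], max=1
Drop 2: L rot2 at col 0 lands with bottom-row=0; cleared 0 line(s) (total 0); column heights now [2 2 2 1 1 1 0], max=2
Drop 3: L rot1 at col 3 lands with bottom-row=1; cleared 0 line(s) (total 0); column heights now [2 2 2 4 2 1 0], max=4
Test piece I rot3 at col 2 (width 1): heights before test = [2 2 2 4 2 1 0]; fits = True

Answer: yes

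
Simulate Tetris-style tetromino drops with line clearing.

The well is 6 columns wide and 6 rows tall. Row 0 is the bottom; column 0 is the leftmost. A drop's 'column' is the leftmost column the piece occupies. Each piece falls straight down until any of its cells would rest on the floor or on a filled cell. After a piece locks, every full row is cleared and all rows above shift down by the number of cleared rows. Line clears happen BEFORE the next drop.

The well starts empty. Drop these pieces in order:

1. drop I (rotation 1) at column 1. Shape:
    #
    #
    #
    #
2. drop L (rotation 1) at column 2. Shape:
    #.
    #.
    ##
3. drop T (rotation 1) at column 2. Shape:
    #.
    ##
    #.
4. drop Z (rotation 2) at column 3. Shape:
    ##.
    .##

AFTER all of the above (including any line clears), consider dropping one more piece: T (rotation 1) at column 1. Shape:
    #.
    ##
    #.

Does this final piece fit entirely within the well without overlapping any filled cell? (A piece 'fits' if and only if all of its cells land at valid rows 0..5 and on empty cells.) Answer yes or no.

Drop 1: I rot1 at col 1 lands with bottom-row=0; cleared 0 line(s) (total 0); column heights now [0 4 0 0 0 0], max=4
Drop 2: L rot1 at col 2 lands with bottom-row=0; cleared 0 line(s) (total 0); column heights now [0 4 3 1 0 0], max=4
Drop 3: T rot1 at col 2 lands with bottom-row=3; cleared 0 line(s) (total 0); column heights now [0 4 6 5 0 0], max=6
Drop 4: Z rot2 at col 3 lands with bottom-row=4; cleared 0 line(s) (total 0); column heights now [0 4 6 6 6 5], max=6
Test piece T rot1 at col 1 (width 2): heights before test = [0 4 6 6 6 5]; fits = False

Answer: no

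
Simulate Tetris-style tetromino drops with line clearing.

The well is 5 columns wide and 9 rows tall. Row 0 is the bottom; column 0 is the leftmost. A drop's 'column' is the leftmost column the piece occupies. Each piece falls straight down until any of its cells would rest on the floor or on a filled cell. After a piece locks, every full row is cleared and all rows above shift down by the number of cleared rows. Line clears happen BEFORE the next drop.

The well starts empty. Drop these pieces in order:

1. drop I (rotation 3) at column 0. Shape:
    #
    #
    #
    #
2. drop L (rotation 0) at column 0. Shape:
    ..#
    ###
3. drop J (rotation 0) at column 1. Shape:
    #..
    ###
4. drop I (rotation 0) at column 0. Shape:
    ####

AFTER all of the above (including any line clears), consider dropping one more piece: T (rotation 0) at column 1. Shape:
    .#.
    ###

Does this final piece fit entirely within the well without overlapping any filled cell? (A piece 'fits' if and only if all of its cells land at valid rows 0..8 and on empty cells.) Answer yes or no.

Drop 1: I rot3 at col 0 lands with bottom-row=0; cleared 0 line(s) (total 0); column heights now [4 0 0 0 0], max=4
Drop 2: L rot0 at col 0 lands with bottom-row=4; cleared 0 line(s) (total 0); column heights now [5 5 6 0 0], max=6
Drop 3: J rot0 at col 1 lands with bottom-row=6; cleared 0 line(s) (total 0); column heights now [5 8 7 7 0], max=8
Drop 4: I rot0 at col 0 lands with bottom-row=8; cleared 0 line(s) (total 0); column heights now [9 9 9 9 0], max=9
Test piece T rot0 at col 1 (width 3): heights before test = [9 9 9 9 0]; fits = False

Answer: no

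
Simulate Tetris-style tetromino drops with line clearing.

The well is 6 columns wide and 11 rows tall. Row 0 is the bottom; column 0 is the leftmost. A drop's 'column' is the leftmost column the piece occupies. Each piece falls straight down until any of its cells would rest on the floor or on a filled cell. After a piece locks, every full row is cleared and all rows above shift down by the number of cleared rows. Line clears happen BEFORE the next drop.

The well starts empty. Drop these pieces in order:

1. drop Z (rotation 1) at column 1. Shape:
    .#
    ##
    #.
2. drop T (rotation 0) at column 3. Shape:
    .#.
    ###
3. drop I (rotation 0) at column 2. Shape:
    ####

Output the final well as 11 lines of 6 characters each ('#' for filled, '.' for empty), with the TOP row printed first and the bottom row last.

Drop 1: Z rot1 at col 1 lands with bottom-row=0; cleared 0 line(s) (total 0); column heights now [0 2 3 0 0 0], max=3
Drop 2: T rot0 at col 3 lands with bottom-row=0; cleared 0 line(s) (total 0); column heights now [0 2 3 1 2 1], max=3
Drop 3: I rot0 at col 2 lands with bottom-row=3; cleared 0 line(s) (total 0); column heights now [0 2 4 4 4 4], max=4

Answer: ......
......
......
......
......
......
......
..####
..#...
.##.#.
.#.###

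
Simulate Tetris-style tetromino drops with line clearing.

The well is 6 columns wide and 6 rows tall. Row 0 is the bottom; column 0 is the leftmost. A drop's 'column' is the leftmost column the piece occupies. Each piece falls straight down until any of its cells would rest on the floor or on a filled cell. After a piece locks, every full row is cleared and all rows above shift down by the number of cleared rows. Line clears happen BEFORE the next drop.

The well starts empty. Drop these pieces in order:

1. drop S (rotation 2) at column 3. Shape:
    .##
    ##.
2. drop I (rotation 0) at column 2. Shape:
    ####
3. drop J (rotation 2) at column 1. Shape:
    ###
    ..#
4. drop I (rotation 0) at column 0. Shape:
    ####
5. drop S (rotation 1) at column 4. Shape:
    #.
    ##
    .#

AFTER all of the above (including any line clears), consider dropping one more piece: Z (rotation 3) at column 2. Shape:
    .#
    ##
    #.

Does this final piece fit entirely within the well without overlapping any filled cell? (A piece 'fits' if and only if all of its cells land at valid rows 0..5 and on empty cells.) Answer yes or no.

Drop 1: S rot2 at col 3 lands with bottom-row=0; cleared 0 line(s) (total 0); column heights now [0 0 0 1 2 2], max=2
Drop 2: I rot0 at col 2 lands with bottom-row=2; cleared 0 line(s) (total 0); column heights now [0 0 3 3 3 3], max=3
Drop 3: J rot2 at col 1 lands with bottom-row=3; cleared 0 line(s) (total 0); column heights now [0 5 5 5 3 3], max=5
Drop 4: I rot0 at col 0 lands with bottom-row=5; cleared 0 line(s) (total 0); column heights now [6 6 6 6 3 3], max=6
Drop 5: S rot1 at col 4 lands with bottom-row=3; cleared 0 line(s) (total 0); column heights now [6 6 6 6 6 5], max=6
Test piece Z rot3 at col 2 (width 2): heights before test = [6 6 6 6 6 5]; fits = False

Answer: no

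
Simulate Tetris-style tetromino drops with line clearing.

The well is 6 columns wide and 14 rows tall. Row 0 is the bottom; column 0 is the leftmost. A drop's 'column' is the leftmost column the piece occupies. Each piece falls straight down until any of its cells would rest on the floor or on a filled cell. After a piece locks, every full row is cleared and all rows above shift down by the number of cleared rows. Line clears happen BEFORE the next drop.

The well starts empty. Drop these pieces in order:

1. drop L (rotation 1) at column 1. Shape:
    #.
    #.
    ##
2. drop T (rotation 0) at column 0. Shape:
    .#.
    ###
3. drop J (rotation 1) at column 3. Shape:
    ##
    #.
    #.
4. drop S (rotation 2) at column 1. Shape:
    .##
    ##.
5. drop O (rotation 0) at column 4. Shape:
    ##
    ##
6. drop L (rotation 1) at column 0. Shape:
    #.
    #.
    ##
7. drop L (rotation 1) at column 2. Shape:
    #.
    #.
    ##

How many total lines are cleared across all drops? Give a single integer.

Drop 1: L rot1 at col 1 lands with bottom-row=0; cleared 0 line(s) (total 0); column heights now [0 3 1 0 0 0], max=3
Drop 2: T rot0 at col 0 lands with bottom-row=3; cleared 0 line(s) (total 0); column heights now [4 5 4 0 0 0], max=5
Drop 3: J rot1 at col 3 lands with bottom-row=0; cleared 0 line(s) (total 0); column heights now [4 5 4 3 3 0], max=5
Drop 4: S rot2 at col 1 lands with bottom-row=5; cleared 0 line(s) (total 0); column heights now [4 6 7 7 3 0], max=7
Drop 5: O rot0 at col 4 lands with bottom-row=3; cleared 0 line(s) (total 0); column heights now [4 6 7 7 5 5], max=7
Drop 6: L rot1 at col 0 lands with bottom-row=6; cleared 0 line(s) (total 0); column heights now [9 7 7 7 5 5], max=9
Drop 7: L rot1 at col 2 lands with bottom-row=7; cleared 0 line(s) (total 0); column heights now [9 7 10 8 5 5], max=10

Answer: 0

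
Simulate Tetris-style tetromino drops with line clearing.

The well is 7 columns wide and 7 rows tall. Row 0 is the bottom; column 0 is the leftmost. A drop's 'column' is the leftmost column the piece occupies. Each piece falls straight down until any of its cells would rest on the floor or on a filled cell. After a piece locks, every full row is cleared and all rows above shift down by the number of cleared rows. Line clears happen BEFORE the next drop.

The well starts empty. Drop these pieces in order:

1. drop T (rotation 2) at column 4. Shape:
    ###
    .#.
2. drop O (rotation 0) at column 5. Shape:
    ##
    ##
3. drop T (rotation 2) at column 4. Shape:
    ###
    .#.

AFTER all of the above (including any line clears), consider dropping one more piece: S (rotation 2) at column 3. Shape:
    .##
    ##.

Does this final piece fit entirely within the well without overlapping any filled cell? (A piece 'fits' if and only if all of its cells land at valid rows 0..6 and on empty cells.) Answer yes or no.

Answer: no

Derivation:
Drop 1: T rot2 at col 4 lands with bottom-row=0; cleared 0 line(s) (total 0); column heights now [0 0 0 0 2 2 2], max=2
Drop 2: O rot0 at col 5 lands with bottom-row=2; cleared 0 line(s) (total 0); column heights now [0 0 0 0 2 4 4], max=4
Drop 3: T rot2 at col 4 lands with bottom-row=4; cleared 0 line(s) (total 0); column heights now [0 0 0 0 6 6 6], max=6
Test piece S rot2 at col 3 (width 3): heights before test = [0 0 0 0 6 6 6]; fits = False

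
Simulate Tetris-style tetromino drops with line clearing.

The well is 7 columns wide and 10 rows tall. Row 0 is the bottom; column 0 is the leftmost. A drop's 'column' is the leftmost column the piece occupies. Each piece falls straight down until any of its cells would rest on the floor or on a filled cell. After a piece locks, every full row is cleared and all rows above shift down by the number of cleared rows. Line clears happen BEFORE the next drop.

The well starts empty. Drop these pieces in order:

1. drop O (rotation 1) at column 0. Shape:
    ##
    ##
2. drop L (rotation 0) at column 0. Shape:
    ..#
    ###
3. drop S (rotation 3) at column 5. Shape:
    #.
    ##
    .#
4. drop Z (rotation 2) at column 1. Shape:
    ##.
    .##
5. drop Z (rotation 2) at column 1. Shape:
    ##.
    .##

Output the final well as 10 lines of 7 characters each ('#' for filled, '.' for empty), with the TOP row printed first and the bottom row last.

Drop 1: O rot1 at col 0 lands with bottom-row=0; cleared 0 line(s) (total 0); column heights now [2 2 0 0 0 0 0], max=2
Drop 2: L rot0 at col 0 lands with bottom-row=2; cleared 0 line(s) (total 0); column heights now [3 3 4 0 0 0 0], max=4
Drop 3: S rot3 at col 5 lands with bottom-row=0; cleared 0 line(s) (total 0); column heights now [3 3 4 0 0 3 2], max=4
Drop 4: Z rot2 at col 1 lands with bottom-row=4; cleared 0 line(s) (total 0); column heights now [3 6 6 5 0 3 2], max=6
Drop 5: Z rot2 at col 1 lands with bottom-row=6; cleared 0 line(s) (total 0); column heights now [3 8 8 7 0 3 2], max=8

Answer: .......
.......
.##....
..##...
.##....
..##...
..#....
###..#.
##...##
##....#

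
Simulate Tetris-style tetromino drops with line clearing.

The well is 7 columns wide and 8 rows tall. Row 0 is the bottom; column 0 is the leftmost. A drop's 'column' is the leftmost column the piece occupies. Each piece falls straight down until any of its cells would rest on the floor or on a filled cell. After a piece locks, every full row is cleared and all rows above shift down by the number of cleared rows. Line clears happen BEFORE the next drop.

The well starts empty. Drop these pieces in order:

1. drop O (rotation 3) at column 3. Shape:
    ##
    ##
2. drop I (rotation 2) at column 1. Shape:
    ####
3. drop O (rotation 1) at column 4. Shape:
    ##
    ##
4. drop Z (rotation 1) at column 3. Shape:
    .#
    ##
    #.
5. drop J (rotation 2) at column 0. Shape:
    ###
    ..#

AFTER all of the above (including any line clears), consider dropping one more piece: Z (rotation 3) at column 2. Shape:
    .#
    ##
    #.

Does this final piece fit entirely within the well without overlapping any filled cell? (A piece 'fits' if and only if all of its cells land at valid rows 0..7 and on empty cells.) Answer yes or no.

Drop 1: O rot3 at col 3 lands with bottom-row=0; cleared 0 line(s) (total 0); column heights now [0 0 0 2 2 0 0], max=2
Drop 2: I rot2 at col 1 lands with bottom-row=2; cleared 0 line(s) (total 0); column heights now [0 3 3 3 3 0 0], max=3
Drop 3: O rot1 at col 4 lands with bottom-row=3; cleared 0 line(s) (total 0); column heights now [0 3 3 3 5 5 0], max=5
Drop 4: Z rot1 at col 3 lands with bottom-row=4; cleared 0 line(s) (total 0); column heights now [0 3 3 6 7 5 0], max=7
Drop 5: J rot2 at col 0 lands with bottom-row=3; cleared 0 line(s) (total 0); column heights now [5 5 5 6 7 5 0], max=7
Test piece Z rot3 at col 2 (width 2): heights before test = [5 5 5 6 7 5 0]; fits = True

Answer: yes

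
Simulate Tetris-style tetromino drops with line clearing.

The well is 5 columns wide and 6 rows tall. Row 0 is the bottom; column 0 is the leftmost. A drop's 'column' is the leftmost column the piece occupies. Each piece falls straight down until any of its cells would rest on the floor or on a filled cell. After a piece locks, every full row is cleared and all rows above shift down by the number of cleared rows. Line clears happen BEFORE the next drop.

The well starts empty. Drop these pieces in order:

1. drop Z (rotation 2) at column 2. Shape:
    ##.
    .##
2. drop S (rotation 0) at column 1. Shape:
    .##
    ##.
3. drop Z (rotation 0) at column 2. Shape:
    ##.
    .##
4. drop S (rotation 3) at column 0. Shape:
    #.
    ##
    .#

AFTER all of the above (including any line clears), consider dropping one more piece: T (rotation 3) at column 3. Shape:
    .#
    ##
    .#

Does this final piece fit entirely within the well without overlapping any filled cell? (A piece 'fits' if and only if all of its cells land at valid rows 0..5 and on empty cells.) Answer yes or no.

Answer: no

Derivation:
Drop 1: Z rot2 at col 2 lands with bottom-row=0; cleared 0 line(s) (total 0); column heights now [0 0 2 2 1], max=2
Drop 2: S rot0 at col 1 lands with bottom-row=2; cleared 0 line(s) (total 0); column heights now [0 3 4 4 1], max=4
Drop 3: Z rot0 at col 2 lands with bottom-row=4; cleared 0 line(s) (total 0); column heights now [0 3 6 6 5], max=6
Drop 4: S rot3 at col 0 lands with bottom-row=3; cleared 0 line(s) (total 0); column heights now [6 5 6 6 5], max=6
Test piece T rot3 at col 3 (width 2): heights before test = [6 5 6 6 5]; fits = False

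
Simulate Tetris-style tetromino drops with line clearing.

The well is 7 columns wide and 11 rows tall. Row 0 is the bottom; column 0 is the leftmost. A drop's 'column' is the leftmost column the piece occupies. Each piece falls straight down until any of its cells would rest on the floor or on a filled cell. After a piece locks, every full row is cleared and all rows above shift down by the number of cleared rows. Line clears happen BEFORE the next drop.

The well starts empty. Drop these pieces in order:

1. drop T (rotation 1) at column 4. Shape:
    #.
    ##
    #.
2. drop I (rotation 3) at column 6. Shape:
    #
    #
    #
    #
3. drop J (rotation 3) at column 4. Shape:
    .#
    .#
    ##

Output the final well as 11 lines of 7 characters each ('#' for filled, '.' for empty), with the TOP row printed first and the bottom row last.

Answer: .......
.......
.......
.......
.......
.....#.
.....#.
....###
....#.#
....###
....#.#

Derivation:
Drop 1: T rot1 at col 4 lands with bottom-row=0; cleared 0 line(s) (total 0); column heights now [0 0 0 0 3 2 0], max=3
Drop 2: I rot3 at col 6 lands with bottom-row=0; cleared 0 line(s) (total 0); column heights now [0 0 0 0 3 2 4], max=4
Drop 3: J rot3 at col 4 lands with bottom-row=3; cleared 0 line(s) (total 0); column heights now [0 0 0 0 4 6 4], max=6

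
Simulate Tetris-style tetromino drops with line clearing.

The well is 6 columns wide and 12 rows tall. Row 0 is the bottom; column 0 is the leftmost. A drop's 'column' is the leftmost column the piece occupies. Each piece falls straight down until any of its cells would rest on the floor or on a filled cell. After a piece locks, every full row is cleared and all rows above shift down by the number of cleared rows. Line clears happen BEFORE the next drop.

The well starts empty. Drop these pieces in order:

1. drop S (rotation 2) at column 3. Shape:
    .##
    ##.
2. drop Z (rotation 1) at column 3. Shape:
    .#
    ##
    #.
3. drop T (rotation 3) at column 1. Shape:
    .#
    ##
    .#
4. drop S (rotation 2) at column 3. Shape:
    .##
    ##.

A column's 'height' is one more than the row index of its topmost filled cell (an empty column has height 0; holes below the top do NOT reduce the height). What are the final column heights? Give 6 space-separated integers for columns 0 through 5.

Answer: 0 2 3 5 6 6

Derivation:
Drop 1: S rot2 at col 3 lands with bottom-row=0; cleared 0 line(s) (total 0); column heights now [0 0 0 1 2 2], max=2
Drop 2: Z rot1 at col 3 lands with bottom-row=1; cleared 0 line(s) (total 0); column heights now [0 0 0 3 4 2], max=4
Drop 3: T rot3 at col 1 lands with bottom-row=0; cleared 0 line(s) (total 0); column heights now [0 2 3 3 4 2], max=4
Drop 4: S rot2 at col 3 lands with bottom-row=4; cleared 0 line(s) (total 0); column heights now [0 2 3 5 6 6], max=6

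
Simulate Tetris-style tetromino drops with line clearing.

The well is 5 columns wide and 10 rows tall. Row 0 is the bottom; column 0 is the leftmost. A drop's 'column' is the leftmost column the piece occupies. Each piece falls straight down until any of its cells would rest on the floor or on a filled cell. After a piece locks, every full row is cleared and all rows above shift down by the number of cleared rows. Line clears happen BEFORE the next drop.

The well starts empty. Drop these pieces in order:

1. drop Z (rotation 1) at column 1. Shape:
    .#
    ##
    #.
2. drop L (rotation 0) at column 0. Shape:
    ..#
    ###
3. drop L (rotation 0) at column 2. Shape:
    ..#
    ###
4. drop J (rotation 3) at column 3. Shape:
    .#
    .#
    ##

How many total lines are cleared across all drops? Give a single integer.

Answer: 0

Derivation:
Drop 1: Z rot1 at col 1 lands with bottom-row=0; cleared 0 line(s) (total 0); column heights now [0 2 3 0 0], max=3
Drop 2: L rot0 at col 0 lands with bottom-row=3; cleared 0 line(s) (total 0); column heights now [4 4 5 0 0], max=5
Drop 3: L rot0 at col 2 lands with bottom-row=5; cleared 0 line(s) (total 0); column heights now [4 4 6 6 7], max=7
Drop 4: J rot3 at col 3 lands with bottom-row=7; cleared 0 line(s) (total 0); column heights now [4 4 6 8 10], max=10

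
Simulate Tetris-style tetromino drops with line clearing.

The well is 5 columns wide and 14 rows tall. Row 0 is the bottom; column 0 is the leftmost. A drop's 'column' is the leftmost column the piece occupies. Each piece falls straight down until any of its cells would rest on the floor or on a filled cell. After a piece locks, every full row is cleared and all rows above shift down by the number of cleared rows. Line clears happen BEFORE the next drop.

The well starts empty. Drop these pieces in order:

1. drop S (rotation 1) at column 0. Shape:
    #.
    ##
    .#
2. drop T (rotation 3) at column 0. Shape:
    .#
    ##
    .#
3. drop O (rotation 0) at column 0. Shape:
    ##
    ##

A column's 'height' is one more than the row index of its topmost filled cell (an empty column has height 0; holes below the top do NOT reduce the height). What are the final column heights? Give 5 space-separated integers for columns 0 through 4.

Drop 1: S rot1 at col 0 lands with bottom-row=0; cleared 0 line(s) (total 0); column heights now [3 2 0 0 0], max=3
Drop 2: T rot3 at col 0 lands with bottom-row=2; cleared 0 line(s) (total 0); column heights now [4 5 0 0 0], max=5
Drop 3: O rot0 at col 0 lands with bottom-row=5; cleared 0 line(s) (total 0); column heights now [7 7 0 0 0], max=7

Answer: 7 7 0 0 0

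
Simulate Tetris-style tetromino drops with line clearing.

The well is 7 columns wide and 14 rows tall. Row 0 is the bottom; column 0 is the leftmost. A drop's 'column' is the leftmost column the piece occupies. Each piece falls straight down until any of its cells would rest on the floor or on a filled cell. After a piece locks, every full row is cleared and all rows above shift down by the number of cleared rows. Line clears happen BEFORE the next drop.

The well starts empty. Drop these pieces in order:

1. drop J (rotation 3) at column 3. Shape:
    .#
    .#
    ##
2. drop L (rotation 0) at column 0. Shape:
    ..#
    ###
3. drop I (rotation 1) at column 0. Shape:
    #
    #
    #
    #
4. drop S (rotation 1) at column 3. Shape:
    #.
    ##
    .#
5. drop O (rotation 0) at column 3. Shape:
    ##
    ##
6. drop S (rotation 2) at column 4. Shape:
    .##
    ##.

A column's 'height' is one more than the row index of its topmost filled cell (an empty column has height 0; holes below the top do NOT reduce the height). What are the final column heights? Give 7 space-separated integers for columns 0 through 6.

Drop 1: J rot3 at col 3 lands with bottom-row=0; cleared 0 line(s) (total 0); column heights now [0 0 0 1 3 0 0], max=3
Drop 2: L rot0 at col 0 lands with bottom-row=0; cleared 0 line(s) (total 0); column heights now [1 1 2 1 3 0 0], max=3
Drop 3: I rot1 at col 0 lands with bottom-row=1; cleared 0 line(s) (total 0); column heights now [5 1 2 1 3 0 0], max=5
Drop 4: S rot1 at col 3 lands with bottom-row=3; cleared 0 line(s) (total 0); column heights now [5 1 2 6 5 0 0], max=6
Drop 5: O rot0 at col 3 lands with bottom-row=6; cleared 0 line(s) (total 0); column heights now [5 1 2 8 8 0 0], max=8
Drop 6: S rot2 at col 4 lands with bottom-row=8; cleared 0 line(s) (total 0); column heights now [5 1 2 8 9 10 10], max=10

Answer: 5 1 2 8 9 10 10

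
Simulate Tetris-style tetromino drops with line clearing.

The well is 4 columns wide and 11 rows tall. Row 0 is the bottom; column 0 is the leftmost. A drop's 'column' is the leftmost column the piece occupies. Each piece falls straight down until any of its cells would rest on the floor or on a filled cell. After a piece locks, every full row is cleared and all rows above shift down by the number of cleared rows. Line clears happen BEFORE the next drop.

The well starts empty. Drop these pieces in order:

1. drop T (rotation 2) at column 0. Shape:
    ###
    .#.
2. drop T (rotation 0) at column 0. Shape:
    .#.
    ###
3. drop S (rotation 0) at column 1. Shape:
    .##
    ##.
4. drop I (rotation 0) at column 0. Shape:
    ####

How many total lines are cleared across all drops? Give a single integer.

Answer: 1

Derivation:
Drop 1: T rot2 at col 0 lands with bottom-row=0; cleared 0 line(s) (total 0); column heights now [2 2 2 0], max=2
Drop 2: T rot0 at col 0 lands with bottom-row=2; cleared 0 line(s) (total 0); column heights now [3 4 3 0], max=4
Drop 3: S rot0 at col 1 lands with bottom-row=4; cleared 0 line(s) (total 0); column heights now [3 5 6 6], max=6
Drop 4: I rot0 at col 0 lands with bottom-row=6; cleared 1 line(s) (total 1); column heights now [3 5 6 6], max=6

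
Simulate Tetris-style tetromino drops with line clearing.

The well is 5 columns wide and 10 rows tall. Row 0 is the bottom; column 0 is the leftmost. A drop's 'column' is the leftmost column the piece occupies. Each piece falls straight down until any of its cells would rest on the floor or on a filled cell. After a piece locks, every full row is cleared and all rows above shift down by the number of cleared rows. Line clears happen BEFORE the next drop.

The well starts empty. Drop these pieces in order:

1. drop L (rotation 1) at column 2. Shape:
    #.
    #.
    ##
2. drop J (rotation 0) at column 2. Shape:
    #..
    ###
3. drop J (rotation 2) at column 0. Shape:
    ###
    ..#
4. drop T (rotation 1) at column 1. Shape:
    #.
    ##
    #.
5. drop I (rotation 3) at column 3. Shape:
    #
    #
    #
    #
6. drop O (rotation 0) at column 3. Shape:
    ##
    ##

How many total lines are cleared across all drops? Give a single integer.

Answer: 0

Derivation:
Drop 1: L rot1 at col 2 lands with bottom-row=0; cleared 0 line(s) (total 0); column heights now [0 0 3 1 0], max=3
Drop 2: J rot0 at col 2 lands with bottom-row=3; cleared 0 line(s) (total 0); column heights now [0 0 5 4 4], max=5
Drop 3: J rot2 at col 0 lands with bottom-row=5; cleared 0 line(s) (total 0); column heights now [7 7 7 4 4], max=7
Drop 4: T rot1 at col 1 lands with bottom-row=7; cleared 0 line(s) (total 0); column heights now [7 10 9 4 4], max=10
Drop 5: I rot3 at col 3 lands with bottom-row=4; cleared 0 line(s) (total 0); column heights now [7 10 9 8 4], max=10
Drop 6: O rot0 at col 3 lands with bottom-row=8; cleared 0 line(s) (total 0); column heights now [7 10 9 10 10], max=10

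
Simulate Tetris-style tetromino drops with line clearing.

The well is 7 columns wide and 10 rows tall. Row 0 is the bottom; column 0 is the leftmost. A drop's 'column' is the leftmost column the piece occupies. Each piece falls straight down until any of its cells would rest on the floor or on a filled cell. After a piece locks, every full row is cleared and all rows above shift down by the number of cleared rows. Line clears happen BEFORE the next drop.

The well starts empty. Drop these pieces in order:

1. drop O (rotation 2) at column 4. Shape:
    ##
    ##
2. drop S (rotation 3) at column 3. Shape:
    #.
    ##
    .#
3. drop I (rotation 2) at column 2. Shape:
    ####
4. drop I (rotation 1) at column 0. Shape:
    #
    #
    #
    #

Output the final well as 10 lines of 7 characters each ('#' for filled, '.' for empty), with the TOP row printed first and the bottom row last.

Answer: .......
.......
.......
.......
..####.
...#...
#..##..
#...#..
#...##.
#...##.

Derivation:
Drop 1: O rot2 at col 4 lands with bottom-row=0; cleared 0 line(s) (total 0); column heights now [0 0 0 0 2 2 0], max=2
Drop 2: S rot3 at col 3 lands with bottom-row=2; cleared 0 line(s) (total 0); column heights now [0 0 0 5 4 2 0], max=5
Drop 3: I rot2 at col 2 lands with bottom-row=5; cleared 0 line(s) (total 0); column heights now [0 0 6 6 6 6 0], max=6
Drop 4: I rot1 at col 0 lands with bottom-row=0; cleared 0 line(s) (total 0); column heights now [4 0 6 6 6 6 0], max=6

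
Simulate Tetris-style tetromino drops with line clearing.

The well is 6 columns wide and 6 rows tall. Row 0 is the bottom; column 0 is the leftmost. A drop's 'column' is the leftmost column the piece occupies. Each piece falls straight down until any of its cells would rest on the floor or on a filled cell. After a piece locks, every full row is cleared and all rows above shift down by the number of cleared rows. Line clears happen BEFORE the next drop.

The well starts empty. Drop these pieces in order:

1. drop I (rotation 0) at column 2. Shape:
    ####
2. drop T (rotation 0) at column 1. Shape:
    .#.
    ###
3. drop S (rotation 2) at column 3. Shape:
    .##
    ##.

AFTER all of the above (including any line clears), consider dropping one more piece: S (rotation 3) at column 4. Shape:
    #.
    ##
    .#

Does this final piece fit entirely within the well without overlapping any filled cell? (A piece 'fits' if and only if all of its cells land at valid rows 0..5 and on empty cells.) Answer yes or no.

Answer: no

Derivation:
Drop 1: I rot0 at col 2 lands with bottom-row=0; cleared 0 line(s) (total 0); column heights now [0 0 1 1 1 1], max=1
Drop 2: T rot0 at col 1 lands with bottom-row=1; cleared 0 line(s) (total 0); column heights now [0 2 3 2 1 1], max=3
Drop 3: S rot2 at col 3 lands with bottom-row=2; cleared 0 line(s) (total 0); column heights now [0 2 3 3 4 4], max=4
Test piece S rot3 at col 4 (width 2): heights before test = [0 2 3 3 4 4]; fits = False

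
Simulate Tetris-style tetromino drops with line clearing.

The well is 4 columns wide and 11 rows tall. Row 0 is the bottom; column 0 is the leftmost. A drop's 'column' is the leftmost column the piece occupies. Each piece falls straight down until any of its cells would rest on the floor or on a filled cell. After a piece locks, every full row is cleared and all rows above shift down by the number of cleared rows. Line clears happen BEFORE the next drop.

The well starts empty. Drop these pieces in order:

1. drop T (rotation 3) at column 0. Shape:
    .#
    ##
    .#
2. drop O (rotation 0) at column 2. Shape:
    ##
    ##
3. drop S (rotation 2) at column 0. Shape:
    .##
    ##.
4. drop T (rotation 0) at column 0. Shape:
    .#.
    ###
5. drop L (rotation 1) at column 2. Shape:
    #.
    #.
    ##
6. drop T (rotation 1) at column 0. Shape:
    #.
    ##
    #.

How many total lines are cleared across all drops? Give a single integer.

Drop 1: T rot3 at col 0 lands with bottom-row=0; cleared 0 line(s) (total 0); column heights now [2 3 0 0], max=3
Drop 2: O rot0 at col 2 lands with bottom-row=0; cleared 1 line(s) (total 1); column heights now [0 2 1 1], max=2
Drop 3: S rot2 at col 0 lands with bottom-row=2; cleared 0 line(s) (total 1); column heights now [3 4 4 1], max=4
Drop 4: T rot0 at col 0 lands with bottom-row=4; cleared 0 line(s) (total 1); column heights now [5 6 5 1], max=6
Drop 5: L rot1 at col 2 lands with bottom-row=5; cleared 0 line(s) (total 1); column heights now [5 6 8 6], max=8
Drop 6: T rot1 at col 0 lands with bottom-row=5; cleared 1 line(s) (total 2); column heights now [7 6 7 1], max=7

Answer: 2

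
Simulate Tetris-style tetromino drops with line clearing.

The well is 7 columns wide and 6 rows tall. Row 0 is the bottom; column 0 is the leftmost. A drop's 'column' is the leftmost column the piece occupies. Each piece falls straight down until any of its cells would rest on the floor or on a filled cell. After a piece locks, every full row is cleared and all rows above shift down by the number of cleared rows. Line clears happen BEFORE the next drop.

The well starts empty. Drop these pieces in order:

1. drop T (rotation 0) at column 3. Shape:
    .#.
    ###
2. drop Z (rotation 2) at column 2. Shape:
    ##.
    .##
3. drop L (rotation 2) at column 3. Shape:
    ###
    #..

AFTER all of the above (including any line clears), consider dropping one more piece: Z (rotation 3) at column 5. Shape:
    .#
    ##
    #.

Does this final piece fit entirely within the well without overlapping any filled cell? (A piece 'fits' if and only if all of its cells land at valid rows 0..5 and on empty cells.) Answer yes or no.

Answer: no

Derivation:
Drop 1: T rot0 at col 3 lands with bottom-row=0; cleared 0 line(s) (total 0); column heights now [0 0 0 1 2 1 0], max=2
Drop 2: Z rot2 at col 2 lands with bottom-row=2; cleared 0 line(s) (total 0); column heights now [0 0 4 4 3 1 0], max=4
Drop 3: L rot2 at col 3 lands with bottom-row=4; cleared 0 line(s) (total 0); column heights now [0 0 4 6 6 6 0], max=6
Test piece Z rot3 at col 5 (width 2): heights before test = [0 0 4 6 6 6 0]; fits = False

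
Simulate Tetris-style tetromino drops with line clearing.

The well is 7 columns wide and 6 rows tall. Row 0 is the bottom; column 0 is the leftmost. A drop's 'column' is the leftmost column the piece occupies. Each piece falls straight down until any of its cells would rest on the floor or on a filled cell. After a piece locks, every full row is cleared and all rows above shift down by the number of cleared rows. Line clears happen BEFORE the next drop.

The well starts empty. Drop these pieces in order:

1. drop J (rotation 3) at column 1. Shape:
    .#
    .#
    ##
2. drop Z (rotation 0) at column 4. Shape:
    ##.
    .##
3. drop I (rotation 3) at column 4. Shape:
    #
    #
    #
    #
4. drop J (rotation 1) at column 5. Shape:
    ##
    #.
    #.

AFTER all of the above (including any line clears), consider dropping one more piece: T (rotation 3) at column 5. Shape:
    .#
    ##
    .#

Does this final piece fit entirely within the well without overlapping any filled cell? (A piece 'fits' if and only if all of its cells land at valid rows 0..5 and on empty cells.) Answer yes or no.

Drop 1: J rot3 at col 1 lands with bottom-row=0; cleared 0 line(s) (total 0); column heights now [0 1 3 0 0 0 0], max=3
Drop 2: Z rot0 at col 4 lands with bottom-row=0; cleared 0 line(s) (total 0); column heights now [0 1 3 0 2 2 1], max=3
Drop 3: I rot3 at col 4 lands with bottom-row=2; cleared 0 line(s) (total 0); column heights now [0 1 3 0 6 2 1], max=6
Drop 4: J rot1 at col 5 lands with bottom-row=2; cleared 0 line(s) (total 0); column heights now [0 1 3 0 6 5 5], max=6
Test piece T rot3 at col 5 (width 2): heights before test = [0 1 3 0 6 5 5]; fits = False

Answer: no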